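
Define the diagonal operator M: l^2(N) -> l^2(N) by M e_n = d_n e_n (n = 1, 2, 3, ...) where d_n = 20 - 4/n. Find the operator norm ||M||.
||M|| = 20

For a diagonal operator on l^2 with entries d_n, ||M|| = sup_n |d_n|. Here d_1 = 16, d_2 = 18, ..., and d_n = 20 - 4/n increases monotonically toward 20. All terms lie in [16, 20), so |d_n| = d_n and the supremum is the limit 20, which is not attained by any individual d_n. Hence ||M|| = 20.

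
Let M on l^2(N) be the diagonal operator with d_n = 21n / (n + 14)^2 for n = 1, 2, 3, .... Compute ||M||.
||M|| = 3/8 (attained at n = 14)

For M diagonal, ||M|| = sup_n |d_n|. Treat f(x) = 21x / (x + 14)^2 for real x > 0. By the quotient rule, f'(x) = 21(14 - x)/(x + 14)^3, which is positive for x < 14 and negative for x > 14. So f has a unique maximum at x = 14, and since 14 is a positive integer, the supremum over n ≥ 1 is attained at n = 14: d_14 = 21·14/(14 + 14)^2 = 21·14/784 = 3/8. Hence ||M|| = 3/8.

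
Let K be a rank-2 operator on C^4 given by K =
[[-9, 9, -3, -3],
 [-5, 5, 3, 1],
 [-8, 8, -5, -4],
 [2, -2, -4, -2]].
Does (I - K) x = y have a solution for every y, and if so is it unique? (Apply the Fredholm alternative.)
(I - K) is invertible (det(I - K) = -6 ≠ 0), so for every y in C^4 the equation (I - K) x = y has a unique solution.

K has rank 2 and factors as K = U V^T = u1 v1^T + u2 v2^T with u1 = (0, -2, 1, 2), v1 = (-2, 2, -3, -2), u2 = (3, 3, 2, -2), v2 = (-3, 3, -1, -1) (multiplying out reproduces the displayed K). The nonzero eigenvalues of U V^T coincide with those of the 2 x 2 matrix G = V^T U = [[v1·u1, v1·u2], [v2·u1, v2·u2]] = [[-11, -2], [-9, 0]], and by the Sylvester determinant identity det(I_4 - U V^T) = det(I_2 - V^T U) = det([[12, 2], [9, 1]]) = (12)(1) - (2)(9) = -6. (Direct check: I - K =
[[10, -9, 3, 3],
 [5, -4, -3, -1],
 [8, -8, 6, 4],
 [-2, 2, 4, 3]]
has determinant -6.) The finite-dimensional Fredholm alternative says: either (I - K) is invertible, or ker(I - K) ≠ {0} and then range(I - K) = ker((I - K)^*)^⊥, with dim ker(I - K) = dim ker((I - K)^*). Since det(I - K) ≠ 0, 1 is not an eigenvalue of K and ker(I - K) = {0}, so we are in the first case: for every y there is a unique x = (I - K)^(-1) y. (Explicitly, by the Woodbury identity, (I - U V^T)^(-1) = I + U (I_2 - G)^(-1) V^T.)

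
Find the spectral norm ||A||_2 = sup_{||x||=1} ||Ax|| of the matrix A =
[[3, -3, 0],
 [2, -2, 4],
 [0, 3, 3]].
||A||_2 ≈ 5.7819 (= sqrt(largest eigenvalue of A^T A))

||A||_2 = sigma_max(A) = sqrt(lambda_max(A^T A)). Form the symmetric matrix M = A^T A =
[[13, -13, 8],
 [-13, 22, 1],
 [8, 1, 25]].
Its characteristic polynomial (trace, sum of principal 2x2 minors, determinant of M give the coefficients) is
  p(λ) = det(λ I - M) = λ^3 - 60λ^2 + 927λ - 1296.
No integer candidate from the rational root theorem (±divisors of 1296) is a root, so the roots are irrational. The cubic discriminant is Δ = 39602196 > 0, so there are three distinct real roots. p(1) = -428 and p(2) = 326 have opposite signs, so a root lies in (1, 2); Newton's method refines it to λ ≈ 1.5494. p(25) = 4 and p(26) = -178 have opposite signs, so a root lies in (25, 26); Newton's method refines it to λ ≈ 25.0202. p(33) = -108 and p(34) = 166 have opposite signs, so a root lies in (33, 34); Newton's method refines it to λ ≈ 33.4303. Check (Vieta): the three roots sum to 60, matching tr M = 60.
So the eigenvalues of A^T A are ≈ 1.5494, 25.0202, 33.4303 (all ≥ 0, as they must be for A^T A). The largest is λ_max ≈ 33.4303, hence ||A||_2 = sqrt(λ_max) ≈ 5.7819.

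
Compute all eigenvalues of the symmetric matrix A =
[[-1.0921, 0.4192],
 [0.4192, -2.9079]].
sigma(A) ≈ {-3, -1}

A is real symmetric, so its spectrum consists of real eigenvalues. Expanding the characteristic polynomial of the displayed matrix gives
  det(λ I - A) = p(λ) = λ^2 + (4)λ + (3).
Solving p(λ) = 0 yields eigenvalues ≈ -3, -1. (A is shown rounded to 4 decimals, so these recover the underlying integer eigenvalues to within that precision.)
Verification: the trace of A = -4 equals the sum of eigenvalues -4, and det(A) ≈ 3.0000 matches the eigenvalue product 3.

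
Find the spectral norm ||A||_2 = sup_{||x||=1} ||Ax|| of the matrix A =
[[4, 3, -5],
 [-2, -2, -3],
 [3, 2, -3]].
||A||_2 ≈ 8.4763 (= sqrt(largest eigenvalue of A^T A))

||A||_2 = sigma_max(A) = sqrt(lambda_max(A^T A)). Form the symmetric matrix M = A^T A =
[[29, 22, -23],
 [22, 17, -15],
 [-23, -15, 43]].
Its characteristic polynomial (trace, sum of principal 2x2 minors, determinant of M give the coefficients) is
  p(λ) = det(λ I - M) = λ^3 - 89λ^2 + 1233λ - 49.
No integer candidate from the rational root theorem (±divisors of 49) is a root, so the roots are irrational. The cubic discriminant is Δ = 4502693104 > 0, so there are three distinct real roots. p(0) = -49 and p(1) = 1096 have opposite signs, so a root lies in (0, 1); Newton's method refines it to λ ≈ 0.0399. p(17) = 104 and p(18) = -859 have opposite signs, so a root lies in (17, 18); Newton's method refines it to λ ≈ 17.1118. p(71) = -3244 and p(72) = 599 have opposite signs, so a root lies in (71, 72); Newton's method refines it to λ ≈ 71.8483. Check (Vieta): the three roots sum to 89, matching tr M = 89.
So the eigenvalues of A^T A are ≈ 0.0399, 17.1118, 71.8483 (all ≥ 0, as they must be for A^T A). The largest is λ_max ≈ 71.8483, hence ||A||_2 = sqrt(λ_max) ≈ 8.4763.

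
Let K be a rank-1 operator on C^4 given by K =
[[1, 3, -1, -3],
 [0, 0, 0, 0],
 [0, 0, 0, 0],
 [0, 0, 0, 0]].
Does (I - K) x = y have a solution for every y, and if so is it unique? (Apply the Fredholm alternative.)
(I - K) is singular (det(I - K) = 0, i.e. 1 ∈ sigma(K)). (I - K) x = y is solvable iff y ⊥ ker((I - K)^*) = span{(1, 3, -1, -3)}, i.e. iff y_1 + 3y_2 - y_3 - 3y_4 = 0. When solvable, the solutions are x = y + c·(1, 0, 0, 0), c arbitrary (ker(I - K) = span{(1, 0, 0, 0)}, dimension 1).

K has rank 1, so it is an outer product K = u v^T: every row of K is a multiple of one row vector. Reading off the entries, u = (1, 0, 0, 0) and v = (1, 3, -1, -3) (row i of K equals u_i·v^T). A rank-one matrix u v^T satisfies K u = u (v·u) and kills the (3)-dimensional subspace v^⊥, so its characteristic polynomial is lambda^3 (lambda - v·u) with v·u = tr K = 1. Hence the eigenvalues of I - K are 1 (multiplicity 3) and 1 - (1) = 0, so det(I - K) = 0. (Direct check: I - K =
[[0, -3, 1, 3],
 [0, 1, 0, 0],
 [0, 0, 1, 0],
 [0, 0, 0, 1]]
has determinant 0.) So 1 is an eigenvalue of K and (I - K) is not invertible. The finite-dimensional Fredholm alternative says: either (I - K) is invertible, or ker(I - K) ≠ {0} and then range(I - K) = ker((I - K)^*)^⊥, with dim ker(I - K) = dim ker((I - K)^*). We are in the second case, so we need both kernels. Kernel of I - K: (I - K) u = u - u (v·u) = u - u = 0, so ker(I - K) = span{u} = span{(1, 0, 0, 0)} (it is exactly 1-dimensional because rank(I - K) = 3). Kernel of the adjoint: K is real, so (I - K)^* = I - K^T = I - v u^T, and (I - v u^T) v = v - v (u·v) = 0; hence ker((I - K)^*) = span{v} = span{(1, 3, -1, -3)}. Therefore (I - K) x = y is solvable iff <y, v> = 0, i.e. iff y_1 + 3y_2 - y_3 - 3y_4 = 0. When this holds, K y = u (v·y) = 0, so (I - K) y = y and x = y is a particular solution; the full solution set is the line x = y + c·u = y + c·(1, 0, 0, 0), c ∈ C.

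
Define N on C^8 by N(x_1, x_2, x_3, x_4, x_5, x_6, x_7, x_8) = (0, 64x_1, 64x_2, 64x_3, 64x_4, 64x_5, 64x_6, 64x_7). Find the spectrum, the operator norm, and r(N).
sigma(N) = {0}; ||N|| = 64; r(N) = 0. (N is nilpotent with N^8 = 0.)

On C^8, N is a strictly lower-triangular matrix with 64 on the subdiagonal and zeros elsewhere, so its characteristic polynomial is lambda^8 and every eigenvalue is 0: sigma(N) = {0}. For the operator norm, N e_i = 64e_{i+1} for i = 1, ..., 7 and N e_8 = 0, so the singular values of N are 64 (with multiplicity 7) and 0; hence ||N|| = 64. The spectral radius r(N) = max|lambda| = 0. Note ||N|| > r(N) — characteristic of non-normal nilpotent operators. Indeed N^8 = 0.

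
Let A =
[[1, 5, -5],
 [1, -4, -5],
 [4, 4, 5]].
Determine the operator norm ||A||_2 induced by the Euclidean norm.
||A||_2 ≈ 9.3714 (= sqrt(largest eigenvalue of A^T A))

||A||_2 = sigma_max(A) = sqrt(lambda_max(A^T A)). Form the symmetric matrix M = A^T A =
[[18, 17, 10],
 [17, 57, 15],
 [10, 15, 75]].
Its characteristic polynomial (trace, sum of principal 2x2 minors, determinant of M give the coefficients) is
  p(λ) = det(λ I - M) = λ^3 - 150λ^2 + 6037λ - 50625.
No integer candidate from the rational root theorem (±divisors of 50625) is a root, so the roots are irrational. The cubic discriminant is Δ = 12484922513 > 0, so there are three distinct real roots. p(11) = -1037 and p(12) = 1947 have opposite signs, so a root lies in (11, 12); Newton's method refines it to λ ≈ 11.3388. p(50) = 1225 and p(51) = -237 have opposite signs, so a root lies in (50, 51); Newton's method refines it to λ ≈ 50.8377. p(87) = -2253 and p(88) = 503 have opposite signs, so a root lies in (87, 88); Newton's method refines it to λ ≈ 87.8234. Check (Vieta): the three roots sum to 150, matching tr M = 150.
So the eigenvalues of A^T A are ≈ 11.3388, 50.8377, 87.8234 (all ≥ 0, as they must be for A^T A). The largest is λ_max ≈ 87.8234, hence ||A||_2 = sqrt(λ_max) ≈ 9.3714.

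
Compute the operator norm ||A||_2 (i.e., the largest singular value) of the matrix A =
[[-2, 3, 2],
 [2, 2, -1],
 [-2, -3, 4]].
||A||_2 ≈ 6.0473 (= sqrt(largest eigenvalue of A^T A))

||A||_2 = sigma_max(A) = sqrt(lambda_max(A^T A)). Form the symmetric matrix M = A^T A =
[[12, 4, -14],
 [4, 22, -8],
 [-14, -8, 21]].
Its characteristic polynomial (trace, sum of principal 2x2 minors, determinant of M give the coefficients) is
  p(λ) = det(λ I - M) = λ^3 - 55λ^2 + 702λ - 1024.
No integer candidate from the rational root theorem (±divisors of 1024) is a root, so the roots are irrational. The cubic discriminant is Δ = 108814436 > 0, so there are three distinct real roots. p(1) = -376 and p(2) = 168 have opposite signs, so a root lies in (1, 2); Newton's method refines it to λ ≈ 1.6707. p(16) = 224 and p(17) = -72 have opposite signs, so a root lies in (16, 17); Newton's method refines it to λ ≈ 16.76. p(36) = -376 and p(37) = 308 have opposite signs, so a root lies in (36, 37); Newton's method refines it to λ ≈ 36.5693. Check (Vieta): the three roots sum to 55, matching tr M = 55.
So the eigenvalues of A^T A are ≈ 1.6707, 16.76, 36.5693 (all ≥ 0, as they must be for A^T A). The largest is λ_max ≈ 36.5693, hence ||A||_2 = sqrt(λ_max) ≈ 6.0473.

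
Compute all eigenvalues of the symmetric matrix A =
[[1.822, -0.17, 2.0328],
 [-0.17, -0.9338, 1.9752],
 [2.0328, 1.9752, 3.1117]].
sigma(A) ≈ {-2, 1, 5}

A is real symmetric, so its spectrum consists of real eigenvalues. Expanding the characteristic polynomial of the displayed matrix gives
  det(λ I - A) = p(λ) = λ^3 + (-4)λ^2 + (-7)λ + (9.9989).
Solving p(λ) = 0 yields eigenvalues ≈ -2, 1, 5. (A is shown rounded to 4 decimals, so these recover the underlying integer eigenvalues to within that precision.)
Verification: the trace of A = 4 equals the sum of eigenvalues 4, and det(A) ≈ -9.9989 matches the eigenvalue product -10.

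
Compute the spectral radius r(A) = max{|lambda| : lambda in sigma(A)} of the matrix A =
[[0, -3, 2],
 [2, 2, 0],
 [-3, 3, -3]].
r(A) ≈ 2.73

The eigenvalues of A are the roots of its characteristic polynomial. With M = A (coefficients from the trace, the sum of principal 2x2 minors, and det A):
  p(λ) = det(λ I - M) = λ^3 + λ^2 + 6λ - 6.
No integer candidate from the rational root theorem (±divisors of 6) is a root, so the roots are irrational. The cubic discriminant is Δ = -2424 < 0, so there is one real root and a complex-conjugate pair. p(0) = -6 and p(1) = 2 have opposite signs, so a root lies in (0, 1); Newton's method refines it to λ ≈ 0.805. Dividing out (λ - (0.805)) leaves approximately λ^2 + 1.805λ + 7.4531. For λ^2 + 1.805λ + 7.4531 the discriminant is -26.5543. It is negative, so the remaining roots are the complex-conjugate pair λ ≈ -0.9025 ± 2.5765i. Their product equals the constant term, so |λ|^2 ≈ 7.4531 and |λ| ≈ 2.73.
Thus the eigenvalues (to 4 decimals) are 0.805 (modulus 0.805); -0.9025 ± 2.5765i (modulus 2.73). The spectral radius is the largest modulus: r(A) ≈ 2.73. (Cross-check: r(A) ≤ ||A||_2 ≈ 6.0763; equality holds whenever A is normal, though it can also hold for some non-normal A.)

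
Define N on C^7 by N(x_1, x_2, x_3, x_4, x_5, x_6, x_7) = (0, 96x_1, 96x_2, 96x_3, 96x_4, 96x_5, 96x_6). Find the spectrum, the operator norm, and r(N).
sigma(N) = {0}; ||N|| = 96; r(N) = 0. (N is nilpotent with N^7 = 0.)

On C^7, N is a strictly lower-triangular matrix with 96 on the subdiagonal and zeros elsewhere, so its characteristic polynomial is lambda^7 and every eigenvalue is 0: sigma(N) = {0}. For the operator norm, N e_i = 96e_{i+1} for i = 1, ..., 6 and N e_7 = 0, so the singular values of N are 96 (with multiplicity 6) and 0; hence ||N|| = 96. The spectral radius r(N) = max|lambda| = 0. Note ||N|| > r(N) — characteristic of non-normal nilpotent operators. Indeed N^7 = 0.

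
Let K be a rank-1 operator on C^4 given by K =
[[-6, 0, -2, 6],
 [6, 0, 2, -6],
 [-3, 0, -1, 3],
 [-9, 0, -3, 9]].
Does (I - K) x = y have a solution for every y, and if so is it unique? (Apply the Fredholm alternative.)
(I - K) is invertible (det(I - K) = -1 ≠ 0), so for every y in C^4 the equation (I - K) x = y has a unique solution.

K has rank 1, so it is an outer product K = u v^T: every row of K is a multiple of one row vector. Reading off the entries, u = (2, -2, 1, 3) and v = (-3, 0, -1, 3) (row i of K equals u_i·v^T). A rank-one matrix u v^T satisfies K u = u (v·u) and kills the (3)-dimensional subspace v^⊥, so its characteristic polynomial is lambda^3 (lambda - v·u) with v·u = tr K = 2. Hence the eigenvalues of I - K are 1 (multiplicity 3) and 1 - (2) = -1, so det(I - K) = -1. (Direct check: I - K =
[[7, 0, 2, -6],
 [-6, 1, -2, 6],
 [3, 0, 2, -3],
 [9, 0, 3, -8]]
has determinant -1.) The finite-dimensional Fredholm alternative says: either (I - K) is invertible, or ker(I - K) ≠ {0} and then range(I - K) = ker((I - K)^*)^⊥, with dim ker(I - K) = dim ker((I - K)^*). Since det(I - K) ≠ 0, 1 is not an eigenvalue of K and ker(I - K) = {0}, so we are in the first case: for every y there is a unique x = (I - K)^(-1) y. Explicitly, by the Sherman–Morrison formula, (I - u v^T)^(-1) = I + u v^T/(1 - v·u), i.e. (I - K)^(-1) = I - K.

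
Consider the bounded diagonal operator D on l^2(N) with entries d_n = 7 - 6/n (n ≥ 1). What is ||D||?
||D|| = 7

For a diagonal operator on l^2 with entries d_n, ||D|| = sup_n |d_n|. Here d_1 = 1, d_2 = 4, ..., and d_n = 7 - 6/n increases monotonically toward 7. All terms lie in [1, 7), so |d_n| = d_n and the supremum is the limit 7, which is not attained by any individual d_n. Hence ||D|| = 7.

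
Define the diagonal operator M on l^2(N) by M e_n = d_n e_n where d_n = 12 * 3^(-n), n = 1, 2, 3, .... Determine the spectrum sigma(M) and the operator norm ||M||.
sigma(M) = {12 * 3^(-n) : n ≥ 1} ∪ {0}; ||M|| = 4

A bounded diagonal operator on l^2 with diagonal entries d_n has spectrum equal to the closure of {d_n : n ≥ 1}: every d_n is an eigenvalue (with eigenvector e_n), so {d_n} ⊂ sigma(M); the spectrum is closed, so its closure is too; and for lambda not in the closure, (M - lambda I) has bounded inverse (the diagonal entries 1/(d_n - lambda) are bounded). For our sequence d_n = 12 * 3^(-n), n = 1, 2, 3, ...:
  - {d_n} = {12 * 3^(-n) : n ≥ 1}; the only limit point is 0
  - closure = {12 * 3^(-n) : n ≥ 1} ∪ {0}
For the norm: a diagonal operator has ||M|| = sup_n |d_n|. Here d_n = 12 * 3^(-n) is positive and decreasing, so sup_n |d_n| = d_1 = 12/3 = 4. So ||M|| = 4.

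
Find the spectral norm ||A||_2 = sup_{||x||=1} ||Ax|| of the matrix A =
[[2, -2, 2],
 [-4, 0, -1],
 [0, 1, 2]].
||A||_2 = sqrt((30 + sqrt(416))/2) ≈ 5.0198 (= sqrt(largest eigenvalue of A^T A))

||A||_2 = sigma_max(A) = sqrt(lambda_max(A^T A)). Form the symmetric matrix M = A^T A =
[[20, -4, 8],
 [-4, 5, -2],
 [8, -2, 9]].
Its characteristic polynomial (trace, sum of principal 2x2 minors, determinant of M give the coefficients) is
  p(λ) = det(λ I - M) = λ^3 - 34λ^2 + 241λ - 484.
By the rational root theorem any rational root is an integer divisor of 484. Testing λ = 4: p(4) = 64 - 544 + 964 - 484 = 0, so λ = 4 is a root. Dividing out (λ - 4) leaves p(λ) = (λ - 4)(λ^2 - 30λ + 121). For λ^2 - 30λ + 121 the discriminant is 416. It is nonnegative but not a perfect square, so the roots are real and irrational: λ = (30 ± sqrt(416))/2 ≈ 25.198, 4.802.
So the eigenvalues of A^T A are ≈ 4, 4.802, 25.198 (all ≥ 0, as they must be for A^T A). The largest is λ_max = (30 + sqrt(416))/2 ≈ 25.198, hence ||A||_2 = sqrt(λ_max) = sqrt((30 + sqrt(416))/2) ≈ 5.0198.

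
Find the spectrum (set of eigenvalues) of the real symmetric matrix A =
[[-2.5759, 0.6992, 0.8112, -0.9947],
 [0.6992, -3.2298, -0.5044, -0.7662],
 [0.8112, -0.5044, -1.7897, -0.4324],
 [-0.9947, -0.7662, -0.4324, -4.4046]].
sigma(A) ≈ {-5, -4, -2, -1}

A is real symmetric, so its spectrum consists of real eigenvalues. Expanding the characteristic polynomial of the displayed matrix gives
  det(λ I - A) = p(λ) = λ^4 + (12)λ^3 + (49)λ^2 + (78)λ + (40).
Solving p(λ) = 0 yields eigenvalues ≈ -5, -4, -2, -1. (A is shown rounded to 4 decimals, so these recover the underlying integer eigenvalues to within that precision.)
Verification: the trace of A = -12 equals the sum of eigenvalues -12, and det(A) ≈ 40.0007 matches the eigenvalue product 40.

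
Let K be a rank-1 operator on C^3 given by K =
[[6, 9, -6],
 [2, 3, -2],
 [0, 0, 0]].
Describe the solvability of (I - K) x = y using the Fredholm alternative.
(I - K) is invertible (det(I - K) = -8 ≠ 0), so for every y in C^3 the equation (I - K) x = y has a unique solution.

K has rank 1, so it is an outer product K = u v^T: every row of K is a multiple of one row vector. Reading off the entries, u = (-3, -1, 0) and v = (-2, -3, 2) (row i of K equals u_i·v^T). A rank-one matrix u v^T satisfies K u = u (v·u) and kills the (2)-dimensional subspace v^⊥, so its characteristic polynomial is lambda^2 (lambda - v·u) with v·u = tr K = 9. Hence the eigenvalues of I - K are 1 (multiplicity 2) and 1 - (9) = -8, so det(I - K) = -8. (Direct check: I - K =
[[-5, -9, 6],
 [-2, -2, 2],
 [0, 0, 1]]
has determinant -8.) The finite-dimensional Fredholm alternative says: either (I - K) is invertible, or ker(I - K) ≠ {0} and then range(I - K) = ker((I - K)^*)^⊥, with dim ker(I - K) = dim ker((I - K)^*). Since det(I - K) ≠ 0, 1 is not an eigenvalue of K and ker(I - K) = {0}, so we are in the first case: for every y there is a unique x = (I - K)^(-1) y. Explicitly, by the Sherman–Morrison formula, (I - u v^T)^(-1) = I + u v^T/(1 - v·u), i.e. (I - K)^(-1) = I + K/(-8).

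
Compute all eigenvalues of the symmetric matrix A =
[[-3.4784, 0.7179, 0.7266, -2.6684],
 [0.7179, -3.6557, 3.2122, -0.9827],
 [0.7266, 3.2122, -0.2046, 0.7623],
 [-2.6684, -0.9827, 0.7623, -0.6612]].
sigma(A) ≈ {-6, -5, 1, 2}

A is real symmetric, so its spectrum consists of real eigenvalues. Expanding the characteristic polynomial of the displayed matrix gives
  det(λ I - A) = p(λ) = λ^4 + (8)λ^3 + (-1)λ^2 + (-68)λ + (60.0026).
Solving p(λ) = 0 yields eigenvalues ≈ -6, -5, 1, 2. (A is shown rounded to 4 decimals, so these recover the underlying integer eigenvalues to within that precision.)
Verification: the trace of A = -8 equals the sum of eigenvalues -8, and det(A) ≈ 60.0026 matches the eigenvalue product 60.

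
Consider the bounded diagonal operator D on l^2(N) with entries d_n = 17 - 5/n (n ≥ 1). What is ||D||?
||D|| = 17

For a diagonal operator on l^2 with entries d_n, ||D|| = sup_n |d_n|. Here d_1 = 12, d_2 = 29/2, ..., and d_n = 17 - 5/n increases monotonically toward 17. All terms lie in [12, 17), so |d_n| = d_n and the supremum is the limit 17, which is not attained by any individual d_n. Hence ||D|| = 17.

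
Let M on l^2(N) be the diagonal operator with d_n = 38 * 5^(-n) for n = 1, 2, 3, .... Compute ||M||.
||M|| = 38/5 (attained at n = 1)

For M diagonal, ||M|| = sup_n |d_n|. The sequence d_n = 38 * 5^(-n) is positive and strictly decreasing (ratio 5^(-1) < 1), so the supremum is d_1 = 38/5. Hence ||M|| = 38/5.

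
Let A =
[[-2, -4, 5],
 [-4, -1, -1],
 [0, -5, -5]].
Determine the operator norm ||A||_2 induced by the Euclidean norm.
||A||_2 = sqrt(54) ≈ 7.3485 (= sqrt(largest eigenvalue of A^T A))

||A||_2 = sigma_max(A) = sqrt(lambda_max(A^T A)). Form the symmetric matrix M = A^T A =
[[20, 12, -6],
 [12, 42, 6],
 [-6, 6, 51]].
Its characteristic polynomial (trace, sum of principal 2x2 minors, determinant of M give the coefficients) is
  p(λ) = det(λ I - M) = λ^3 - 113λ^2 + 3786λ - 32400.
By the rational root theorem any rational root is an integer divisor of 32400. Testing λ = 54: p(54) = 157464 - 329508 + 204444 - 32400 = 0, so λ = 54 is a root. Dividing out (λ - 54) leaves p(λ) = (λ - 54)(λ^2 - 59λ + 600). For λ^2 - 59λ + 600 the discriminant is 1081. It is nonnegative but not a perfect square, so the roots are real and irrational: λ = (59 ± sqrt(1081))/2 ≈ 45.9393, 13.0607.
So the eigenvalues of A^T A are ≈ 13.0607, 45.9393, 54 (all ≥ 0, as they must be for A^T A). The largest is λ_max = 54, hence ||A||_2 = sqrt(λ_max) = sqrt(54) ≈ 7.3485.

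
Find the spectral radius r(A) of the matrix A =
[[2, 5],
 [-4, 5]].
r(A) = sqrt(30) ≈ 5.4772

The eigenvalues of A are the roots of its characteristic polynomial. With M = A (coefficients from the trace and determinant):
  p(λ) = det(λ I - M) = λ^2 - 7λ + 30.
For λ^2 - 7λ + 30 the discriminant is -71. It is negative, so the roots are the complex-conjugate pair λ = 7/2 ± (sqrt(71)/2) i ≈ 3.5 ± 4.2131i. For a conjugate pair the product of the roots equals the constant term, so |λ|^2 = 30 and |λ| = sqrt(30) ≈ 5.4772.
Thus the eigenvalues (to 4 decimals) are 3.5 ± 4.2131i (modulus 5.4772). The spectral radius is the largest modulus: r(A) = sqrt(30) ≈ 5.4772. (Cross-check: r(A) ≤ ||A||_2 ≈ 7.282; equality holds whenever A is normal, though it can also hold for some non-normal A.)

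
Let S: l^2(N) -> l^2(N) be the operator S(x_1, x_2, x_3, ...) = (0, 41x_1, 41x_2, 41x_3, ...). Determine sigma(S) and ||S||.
sigma(S) = closed disk {z in C : |z| ≤ 41}; ||S|| = 41

Note S = 41·U where U is the unit right shift (U x)_k = x_{k-1} (with x_0 := 0); so ||S|| = 41||U|| and sigma(S) = 41·sigma(U). ||S x||^2 = sum_{k≥1} |41x_k|^2 = 1681||x||^2, so ||S|| = 41 and sigma(S) ⊂ {|z| ≤ 41}. For any |lambda| < 41, the equation (S - lambda I) x = 0 forces x_1 = 0, then 41x_k = lambda x_{k+1} ⇒ x = 0, so S has no eigenvalues. But (S - lambda I) is not surjective for |lambda| < 41: solving (S - lambda I) x = e_1 would require x_n proportional to (lambda/41)^(-n), which is not in l^2. So every |lambda| < 41 lies in the residual spectrum. The boundary |lambda| = 41 is in the approximate point spectrum (the spectrum is closed). Hence sigma(S) is the closed disk of radius 41.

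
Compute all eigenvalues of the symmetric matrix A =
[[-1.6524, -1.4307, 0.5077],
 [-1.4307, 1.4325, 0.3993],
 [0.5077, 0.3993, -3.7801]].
sigma(A) ≈ {-4, -2, 2}

A is real symmetric, so its spectrum consists of real eigenvalues. Expanding the characteristic polynomial of the displayed matrix gives
  det(λ I - A) = p(λ) = λ^3 + (4)λ^2 + (-4)λ + (-16).
Solving p(λ) = 0 yields eigenvalues ≈ -4, -2, 2. (A is shown rounded to 4 decimals, so these recover the underlying integer eigenvalues to within that precision.)
Verification: the trace of A = -4 equals the sum of eigenvalues -4, and det(A) ≈ 15.9994 matches the eigenvalue product 16.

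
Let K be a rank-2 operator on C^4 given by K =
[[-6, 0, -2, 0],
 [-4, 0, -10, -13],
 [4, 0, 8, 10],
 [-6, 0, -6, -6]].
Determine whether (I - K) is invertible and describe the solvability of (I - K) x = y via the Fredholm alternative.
(I - K) is invertible (det(I - K) = 13 ≠ 0), so for every y in C^4 the equation (I - K) x = y has a unique solution.

K has rank 2 and factors as K = U V^T = u1 v1^T + u2 v2^T with u1 = (-2, 3, -2, 0), v1 = (0, 0, -2, -3), u2 = (3, 2, -2, 3), v2 = (-2, 0, -2, -2) (multiplying out reproduces the displayed K). The nonzero eigenvalues of U V^T coincide with those of the 2 x 2 matrix G = V^T U = [[v1·u1, v1·u2], [v2·u1, v2·u2]] = [[4, -5], [8, -8]], and by the Sylvester determinant identity det(I_4 - U V^T) = det(I_2 - V^T U) = det([[-3, 5], [-8, 9]]) = (-3)(9) - (5)(-8) = 13. (Direct check: I - K =
[[7, 0, 2, 0],
 [4, 1, 10, 13],
 [-4, 0, -7, -10],
 [6, 0, 6, 7]]
has determinant 13.) The finite-dimensional Fredholm alternative says: either (I - K) is invertible, or ker(I - K) ≠ {0} and then range(I - K) = ker((I - K)^*)^⊥, with dim ker(I - K) = dim ker((I - K)^*). Since det(I - K) ≠ 0, 1 is not an eigenvalue of K and ker(I - K) = {0}, so we are in the first case: for every y there is a unique x = (I - K)^(-1) y. (Explicitly, by the Woodbury identity, (I - U V^T)^(-1) = I + U (I_2 - G)^(-1) V^T.)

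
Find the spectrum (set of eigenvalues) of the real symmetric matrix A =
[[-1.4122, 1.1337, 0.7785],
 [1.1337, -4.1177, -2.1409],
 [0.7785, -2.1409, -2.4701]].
sigma(A) ≈ {-6, -1} (-1 with multiplicity 2)

A is real symmetric, so its spectrum consists of real eigenvalues. Expanding the characteristic polynomial of the displayed matrix gives
  det(λ I - A) = p(λ) = λ^3 + (8)λ^2 + (13)λ + (6).
Solving p(λ) = 0 yields eigenvalues ≈ -6, -1, -1. (A is shown rounded to 4 decimals, so these recover the underlying integer eigenvalues to within that precision.)
Verification: the trace of A = -8 equals the sum of eigenvalues -8, and det(A) ≈ -5.9996 matches the eigenvalue product -6.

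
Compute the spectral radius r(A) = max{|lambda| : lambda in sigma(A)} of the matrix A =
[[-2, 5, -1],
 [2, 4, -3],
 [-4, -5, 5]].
r(A) ≈ 9.7155

The eigenvalues of A are the roots of its characteristic polynomial. With M = A (coefficients from the trace, the sum of principal 2x2 minors, and det A):
  p(λ) = det(λ I - M) = λ^3 - 7λ^2 - 27λ + 6.
No integer candidate from the rational root theorem (±divisors of 6) is a root, so the roots are irrational. The cubic discriminant is Δ = 142125 > 0, so there are three distinct real roots. p(-3) = -3 and p(-2) = 24 have opposite signs, so a root lies in (-3, -2); Newton's method refines it to λ ≈ -2.9265. p(0) = 6 and p(1) = -27 have opposite signs, so a root lies in (0, 1); Newton's method refines it to λ ≈ 0.211. p(9) = -75 and p(10) = 36 have opposite signs, so a root lies in (9, 10); Newton's method refines it to λ ≈ 9.7155. Check (Vieta): the three roots sum to 7, matching tr M = 7.
Thus the eigenvalues (to 4 decimals) are -2.9265 (modulus 2.9265); 0.211 (modulus 0.211); 9.7155 (modulus 9.7155). The spectral radius is the largest modulus: r(A) ≈ 9.7155. (Cross-check: r(A) ≤ ||A||_2 ≈ 10.2643; equality holds whenever A is normal, though it can also hold for some non-normal A.)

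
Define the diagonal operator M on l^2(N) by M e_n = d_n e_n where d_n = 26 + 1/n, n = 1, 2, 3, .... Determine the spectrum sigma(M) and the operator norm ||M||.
sigma(M) = {26 + 1/n : n ≥ 1} ∪ {26}; ||M|| = 27

A bounded diagonal operator on l^2 with diagonal entries d_n has spectrum equal to the closure of {d_n : n ≥ 1}: every d_n is an eigenvalue (with eigenvector e_n), so {d_n} ⊂ sigma(M); the spectrum is closed, so its closure is too; and for lambda not in the closure, (M - lambda I) has bounded inverse (the diagonal entries 1/(d_n - lambda) are bounded). For our sequence d_n = 26 + 1/n, n = 1, 2, 3, ...:
  - {d_n} = {26 + 1/n : n ≥ 1}; the only limit point is 26
  - closure = {26 + 1/n : n ≥ 1} ∪ {26}
For the norm: a diagonal operator has ||M|| = sup_n |d_n|. Here d_n = 26 + 1/n is positive and decreasing, so sup_n |d_n| = d_1 = 26 + 1 = 27. So ||M|| = 27.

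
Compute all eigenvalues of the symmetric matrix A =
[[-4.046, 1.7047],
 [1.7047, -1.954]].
sigma(A) ≈ {-5, -1}

A is real symmetric, so its spectrum consists of real eigenvalues. Expanding the characteristic polynomial of the displayed matrix gives
  det(λ I - A) = p(λ) = λ^2 + (6)λ + (5).
Solving p(λ) = 0 yields eigenvalues ≈ -5, -1. (A is shown rounded to 4 decimals, so these recover the underlying integer eigenvalues to within that precision.)
Verification: the trace of A = -6 equals the sum of eigenvalues -6, and det(A) ≈ 4.9999 matches the eigenvalue product 5.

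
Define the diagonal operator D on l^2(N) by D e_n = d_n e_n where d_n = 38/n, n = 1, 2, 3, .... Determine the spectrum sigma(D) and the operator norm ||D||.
sigma(D) = {38/n : n ≥ 1} ∪ {0}; ||D|| = 38

A bounded diagonal operator on l^2 with diagonal entries d_n has spectrum equal to the closure of {d_n : n ≥ 1}: every d_n is an eigenvalue (with eigenvector e_n), so {d_n} ⊂ sigma(D); the spectrum is closed, so its closure is too; and for lambda not in the closure, (D - lambda I) has bounded inverse (the diagonal entries 1/(d_n - lambda) are bounded). For our sequence d_n = 38/n, n = 1, 2, 3, ...:
  - {d_n} = {38/n : n ≥ 1}; the only limit point is 0
  - closure = {38/n : n ≥ 1} ∪ {0}
For the norm: a diagonal operator has ||D|| = sup_n |d_n|. Here d_n = 38/n is positive and decreasing, so sup_n |d_n| = d_1 = 38. So ||D|| = 38.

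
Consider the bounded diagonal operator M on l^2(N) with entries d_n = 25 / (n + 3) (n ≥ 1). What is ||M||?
||M|| = 25/4 (attained at n = 1)

For M diagonal, ||M|| = sup_n |d_n| = sup_n 25/(n + 3). This is positive and strictly decreasing in n, so the supremum is attained at n = 1: d_1 = 25/(1 + 3) = 25/4. Hence ||M|| = 25/4.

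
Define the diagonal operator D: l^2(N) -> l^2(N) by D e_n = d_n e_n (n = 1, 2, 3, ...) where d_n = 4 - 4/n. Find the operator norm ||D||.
||D|| = 4

For a diagonal operator on l^2 with entries d_n, ||D|| = sup_n |d_n|. Here d_1 = 0, d_2 = 2, ..., and d_n = 4 - 4/n increases monotonically toward 4. All terms lie in [0, 4), so |d_n| = d_n and the supremum is the limit 4, which is not attained by any individual d_n. Hence ||D|| = 4.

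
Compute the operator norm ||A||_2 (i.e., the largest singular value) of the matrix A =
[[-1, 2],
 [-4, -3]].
||A||_2 = sqrt((30 + sqrt(416))/2) ≈ 5.0198 (= sqrt(largest eigenvalue of A^T A))

||A||_2 = sigma_max(A) = sqrt(lambda_max(A^T A)). Form the symmetric matrix M = A^T A =
[[17, 10],
 [10, 13]].
Its characteristic polynomial (trace, determinant of M give the coefficients) is
  p(λ) = det(λ I - M) = λ^2 - 30λ + 121.
For λ^2 - 30λ + 121 the discriminant is 416. It is nonnegative but not a perfect square, so the roots are real and irrational: λ = (30 ± sqrt(416))/2 ≈ 25.198, 4.802.
So the eigenvalues of A^T A are ≈ 4.802, 25.198 (all ≥ 0, as they must be for A^T A). The largest is λ_max = (30 + sqrt(416))/2 ≈ 25.198, hence ||A||_2 = sqrt(λ_max) = sqrt((30 + sqrt(416))/2) ≈ 5.0198.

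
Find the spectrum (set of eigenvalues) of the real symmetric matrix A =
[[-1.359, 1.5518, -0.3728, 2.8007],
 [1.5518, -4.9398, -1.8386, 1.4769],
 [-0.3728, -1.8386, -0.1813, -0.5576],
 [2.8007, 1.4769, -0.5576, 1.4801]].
sigma(A) ≈ {-6, -3, 0, 4}

A is real symmetric, so its spectrum consists of real eigenvalues. Expanding the characteristic polynomial of the displayed matrix gives
  det(λ I - A) = p(λ) = λ^4 + (5)λ^3 + (-18)λ^2 + (-71.9983)λ + (-0.0018).
Solving p(λ) = 0 yields eigenvalues ≈ -6, -3, 0, 4. (A is shown rounded to 4 decimals, so these recover the underlying integer eigenvalues to within that precision.)
Verification: the trace of A = -5 equals the sum of eigenvalues -5, and det(A) ≈ -0.0018 matches the eigenvalue product 0.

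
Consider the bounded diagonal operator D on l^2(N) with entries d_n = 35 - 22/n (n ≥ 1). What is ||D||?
||D|| = 35

For a diagonal operator on l^2 with entries d_n, ||D|| = sup_n |d_n|. Here d_1 = 13, d_2 = 24, ..., and d_n = 35 - 22/n increases monotonically toward 35. All terms lie in [13, 35), so |d_n| = d_n and the supremum is the limit 35, which is not attained by any individual d_n. Hence ||D|| = 35.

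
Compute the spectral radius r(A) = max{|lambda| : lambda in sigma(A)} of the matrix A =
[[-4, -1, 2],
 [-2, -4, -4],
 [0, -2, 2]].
r(A) ≈ 5.6316

The eigenvalues of A are the roots of its characteristic polynomial. With M = A (coefficients from the trace, the sum of principal 2x2 minors, and det A):
  p(λ) = det(λ I - M) = λ^3 + 6λ^2 - 10λ - 68.
No integer candidate from the rational root theorem (±divisors of 68) is a root, so the roots are irrational. The cubic discriminant is Δ = 14944 > 0, so there are three distinct real roots. p(-6) = -8 and p(-5) = 7 have opposite signs, so a root lies in (-6, -5); Newton's method refines it to λ ≈ -5.6316. p(-4) = 4 and p(-3) = -11 have opposite signs, so a root lies in (-4, -3); Newton's method refines it to λ ≈ -3.664. p(3) = -17 and p(4) = 52 have opposite signs, so a root lies in (3, 4); Newton's method refines it to λ ≈ 3.2955. Check (Vieta): the three roots sum to -6, matching tr M = -6.
Thus the eigenvalues (to 4 decimals) are -5.6316 (modulus 5.6316); -3.664 (modulus 3.664); 3.2955 (modulus 3.2955). The spectral radius is the largest modulus: r(A) ≈ 5.6316. (Cross-check: r(A) ≤ ||A||_2 ≈ 6.0892; equality holds whenever A is normal, though it can also hold for some non-normal A.)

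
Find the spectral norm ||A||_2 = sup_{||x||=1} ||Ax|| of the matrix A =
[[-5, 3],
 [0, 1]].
||A||_2 = sqrt((35 + sqrt(1125))/2) ≈ 5.8541 (= sqrt(largest eigenvalue of A^T A))

||A||_2 = sigma_max(A) = sqrt(lambda_max(A^T A)). Form the symmetric matrix M = A^T A =
[[25, -15],
 [-15, 10]].
Its characteristic polynomial (trace, determinant of M give the coefficients) is
  p(λ) = det(λ I - M) = λ^2 - 35λ + 25.
For λ^2 - 35λ + 25 the discriminant is 1125. It is nonnegative but not a perfect square, so the roots are real and irrational: λ = (35 ± sqrt(1125))/2 ≈ 34.2705, 0.7295.
So the eigenvalues of A^T A are ≈ 0.7295, 34.2705 (all ≥ 0, as they must be for A^T A). The largest is λ_max = (35 + sqrt(1125))/2 ≈ 34.2705, hence ||A||_2 = sqrt(λ_max) = sqrt((35 + sqrt(1125))/2) ≈ 5.8541.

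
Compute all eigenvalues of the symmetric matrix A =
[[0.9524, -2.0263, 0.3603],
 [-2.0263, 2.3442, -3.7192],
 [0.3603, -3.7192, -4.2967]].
sigma(A) ≈ {-6, 0, 5}

A is real symmetric, so its spectrum consists of real eigenvalues. Expanding the characteristic polynomial of the displayed matrix gives
  det(λ I - A) = p(λ) = λ^3 + (1)λ^2 + (-30)λ + (-0.0012).
Solving p(λ) = 0 yields eigenvalues ≈ -6, 0, 5. (A is shown rounded to 4 decimals, so these recover the underlying integer eigenvalues to within that precision.)
Verification: the trace of A = -1 equals the sum of eigenvalues -1, and det(A) ≈ 0.0012 matches the eigenvalue product 0.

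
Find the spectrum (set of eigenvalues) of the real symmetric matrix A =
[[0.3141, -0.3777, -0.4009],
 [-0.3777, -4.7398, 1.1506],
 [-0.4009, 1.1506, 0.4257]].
sigma(A) ≈ {-5, 0, 1}

A is real symmetric, so its spectrum consists of real eigenvalues. Expanding the characteristic polynomial of the displayed matrix gives
  det(λ I - A) = p(λ) = λ^3 + (4)λ^2 + (-5)λ + (0).
Solving p(λ) = 0 yields eigenvalues ≈ -5, 0, 1. (A is shown rounded to 4 decimals, so these recover the underlying integer eigenvalues to within that precision.)
Verification: the trace of A = -4 equals the sum of eigenvalues -4, and det(A) ≈ -0.0001 matches the eigenvalue product 0.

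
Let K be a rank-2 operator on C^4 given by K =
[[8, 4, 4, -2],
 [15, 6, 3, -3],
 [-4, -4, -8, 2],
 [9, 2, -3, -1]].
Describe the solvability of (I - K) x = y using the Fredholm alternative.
(I - K) is invertible (det(I - K) = -76 ≠ 0), so for every y in C^4 the equation (I - K) x = y has a unique solution.

K has rank 2 and factors as K = U V^T = u1 v1^T + u2 v2^T with u1 = (1, 3, 1, 3), v1 = (2, 0, -2, 0), u2 = (-2, -3, 2, -1), v2 = (-3, -2, -3, 1) (multiplying out reproduces the displayed K). The nonzero eigenvalues of U V^T coincide with those of the 2 x 2 matrix G = V^T U = [[v1·u1, v1·u2], [v2·u1, v2·u2]] = [[0, -8], [-9, 5]], and by the Sylvester determinant identity det(I_4 - U V^T) = det(I_2 - V^T U) = det([[1, 8], [9, -4]]) = (1)(-4) - (8)(9) = -76. (Direct check: I - K =
[[-7, -4, -4, 2],
 [-15, -5, -3, 3],
 [4, 4, 9, -2],
 [-9, -2, 3, 2]]
has determinant -76.) The finite-dimensional Fredholm alternative says: either (I - K) is invertible, or ker(I - K) ≠ {0} and then range(I - K) = ker((I - K)^*)^⊥, with dim ker(I - K) = dim ker((I - K)^*). Since det(I - K) ≠ 0, 1 is not an eigenvalue of K and ker(I - K) = {0}, so we are in the first case: for every y there is a unique x = (I - K)^(-1) y. (Explicitly, by the Woodbury identity, (I - U V^T)^(-1) = I + U (I_2 - G)^(-1) V^T.)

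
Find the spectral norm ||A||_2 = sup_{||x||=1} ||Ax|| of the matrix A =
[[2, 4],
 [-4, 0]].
||A||_2 = sqrt((36 + sqrt(272))/2) ≈ 5.1231 (= sqrt(largest eigenvalue of A^T A))

||A||_2 = sigma_max(A) = sqrt(lambda_max(A^T A)). Form the symmetric matrix M = A^T A =
[[20, 8],
 [8, 16]].
Its characteristic polynomial (trace, determinant of M give the coefficients) is
  p(λ) = det(λ I - M) = λ^2 - 36λ + 256.
For λ^2 - 36λ + 256 the discriminant is 272. It is nonnegative but not a perfect square, so the roots are real and irrational: λ = (36 ± sqrt(272))/2 ≈ 26.2462, 9.7538.
So the eigenvalues of A^T A are ≈ 9.7538, 26.2462 (all ≥ 0, as they must be for A^T A). The largest is λ_max = (36 + sqrt(272))/2 ≈ 26.2462, hence ||A||_2 = sqrt(λ_max) = sqrt((36 + sqrt(272))/2) ≈ 5.1231.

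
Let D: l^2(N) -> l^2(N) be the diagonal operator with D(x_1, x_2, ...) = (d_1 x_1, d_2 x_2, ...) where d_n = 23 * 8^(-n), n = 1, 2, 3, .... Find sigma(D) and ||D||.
sigma(D) = {23 * 8^(-n) : n ≥ 1} ∪ {0}; ||D|| = 23/8

A bounded diagonal operator on l^2 with diagonal entries d_n has spectrum equal to the closure of {d_n : n ≥ 1}: every d_n is an eigenvalue (with eigenvector e_n), so {d_n} ⊂ sigma(D); the spectrum is closed, so its closure is too; and for lambda not in the closure, (D - lambda I) has bounded inverse (the diagonal entries 1/(d_n - lambda) are bounded). For our sequence d_n = 23 * 8^(-n), n = 1, 2, 3, ...:
  - {d_n} = {23 * 8^(-n) : n ≥ 1}; the only limit point is 0
  - closure = {23 * 8^(-n) : n ≥ 1} ∪ {0}
For the norm: a diagonal operator has ||D|| = sup_n |d_n|. Here d_n = 23 * 8^(-n) is positive and decreasing, so sup_n |d_n| = d_1 = 23/8. So ||D|| = 23/8.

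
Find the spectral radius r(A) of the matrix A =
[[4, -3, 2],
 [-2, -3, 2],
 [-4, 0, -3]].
r(A) ≈ 4.1864

The eigenvalues of A are the roots of its characteristic polynomial. With M = A (coefficients from the trace, the sum of principal 2x2 minors, and det A):
  p(λ) = det(λ I - M) = λ^3 + 2λ^2 - 13λ - 54.
No integer candidate from the rational root theorem (±divisors of 54) is a root, so the roots are irrational. The cubic discriminant is Δ = -42268 < 0, so there is one real root and a complex-conjugate pair. p(4) = -10 and p(5) = 56 have opposite signs, so a root lies in (4, 5); Newton's method refines it to λ ≈ 4.1864. Dividing out (λ - (4.1864)) leaves approximately λ^2 + 6.1864λ + 12.8989. For λ^2 + 6.1864λ + 12.8989 the discriminant is -13.3238. It is negative, so the remaining roots are the complex-conjugate pair λ ≈ -3.0932 ± 1.8251i. Their product equals the constant term, so |λ|^2 ≈ 12.8989 and |λ| ≈ 3.5915.
Thus the eigenvalues (to 4 decimals) are 4.1864 (modulus 4.1864); -3.0932 ± 1.8251i (modulus 3.5915). The spectral radius is the largest modulus: r(A) ≈ 4.1864. (Cross-check: r(A) ≤ ||A||_2 ≈ 7.0188; equality holds whenever A is normal, though it can also hold for some non-normal A.)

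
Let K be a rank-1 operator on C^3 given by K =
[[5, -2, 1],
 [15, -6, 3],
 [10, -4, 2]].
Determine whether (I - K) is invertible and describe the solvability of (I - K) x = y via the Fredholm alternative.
(I - K) is singular (det(I - K) = 0, i.e. 1 ∈ sigma(K)). (I - K) x = y is solvable iff y ⊥ ker((I - K)^*) = span{(5, -2, 1)}, i.e. iff 5y_1 - 2y_2 + y_3 = 0. When solvable, the solutions are x = y + c·(1, 3, 2), c arbitrary (ker(I - K) = span{(1, 3, 2)}, dimension 1).

K has rank 1, so it is an outer product K = u v^T: every row of K is a multiple of one row vector. Reading off the entries, u = (1, 3, 2) and v = (5, -2, 1) (row i of K equals u_i·v^T). A rank-one matrix u v^T satisfies K u = u (v·u) and kills the (2)-dimensional subspace v^⊥, so its characteristic polynomial is lambda^2 (lambda - v·u) with v·u = tr K = 1. Hence the eigenvalues of I - K are 1 (multiplicity 2) and 1 - (1) = 0, so det(I - K) = 0. (Direct check: I - K =
[[-4, 2, -1],
 [-15, 7, -3],
 [-10, 4, -1]]
has determinant 0.) So 1 is an eigenvalue of K and (I - K) is not invertible. The finite-dimensional Fredholm alternative says: either (I - K) is invertible, or ker(I - K) ≠ {0} and then range(I - K) = ker((I - K)^*)^⊥, with dim ker(I - K) = dim ker((I - K)^*). We are in the second case, so we need both kernels. Kernel of I - K: (I - K) u = u - u (v·u) = u - u = 0, so ker(I - K) = span{u} = span{(1, 3, 2)} (it is exactly 1-dimensional because rank(I - K) = 2). Kernel of the adjoint: K is real, so (I - K)^* = I - K^T = I - v u^T, and (I - v u^T) v = v - v (u·v) = 0; hence ker((I - K)^*) = span{v} = span{(5, -2, 1)}. Therefore (I - K) x = y is solvable iff <y, v> = 0, i.e. iff 5y_1 - 2y_2 + y_3 = 0. When this holds, K y = u (v·y) = 0, so (I - K) y = y and x = y is a particular solution; the full solution set is the line x = y + c·u = y + c·(1, 3, 2), c ∈ C.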